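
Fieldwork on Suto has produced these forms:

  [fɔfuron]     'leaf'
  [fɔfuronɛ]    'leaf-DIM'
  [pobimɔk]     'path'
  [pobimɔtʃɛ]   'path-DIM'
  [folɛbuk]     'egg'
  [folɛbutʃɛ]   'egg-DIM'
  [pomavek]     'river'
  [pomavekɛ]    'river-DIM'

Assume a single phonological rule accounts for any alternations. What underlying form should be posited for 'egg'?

/folɛbutʃ/

The root 'egg' surfaces as [folɛbuk] and [folɛbutʃɛ], with a stem-final [k] ~ [tʃ] alternation.
But 'river' keeps [k] in both environments ([pomavek], [pomavekɛ]), so there is no rule changing /k/ to [tʃ] before the DIM suffix.
So /tʃ/ is underlying, and a rule of depalatalization — palato-alveolar /tʃ/ becomes [k] when no front vowel follows — gives [k].
The underlying form of 'egg' is therefore /folɛbutʃ/.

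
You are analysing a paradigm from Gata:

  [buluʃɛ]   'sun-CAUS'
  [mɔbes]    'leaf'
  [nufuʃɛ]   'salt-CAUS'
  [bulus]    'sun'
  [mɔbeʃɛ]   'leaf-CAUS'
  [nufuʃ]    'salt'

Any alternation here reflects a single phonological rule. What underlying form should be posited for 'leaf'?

The stem for 'leaf' ends in [ʃ] in [mɔbeʃɛ] but [s] in [mɔbes].
Compare 'salt', with invariant [ʃ] in [nufuʃɛ] and [nufuʃ]: an analysis with underlying /ʃ/ and a rule producing [s] in isolation would wrongly predict alternation here too.
The alternation reflects palatalization before a front vowel: /s/ becomes palato-alveolar [ʃ] before a front vowel. /s/ is underlying.
So 'leaf' = /mɔbes/.

/mɔbes/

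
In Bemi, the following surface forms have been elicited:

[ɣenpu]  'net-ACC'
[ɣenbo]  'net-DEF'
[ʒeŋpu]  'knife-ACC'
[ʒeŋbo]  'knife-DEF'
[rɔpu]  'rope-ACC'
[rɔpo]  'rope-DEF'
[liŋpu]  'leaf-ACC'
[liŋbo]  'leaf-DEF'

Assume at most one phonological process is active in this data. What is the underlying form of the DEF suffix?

The DEF morpheme has two allomorphs, [-bo] and [-po].
By contrast the ACC suffix keeps its initial [p] throughout — that segment must be underlying.
The DEF suffix is therefore /-bo/ underlyingly, with post-vocalic devoicing: voiced stops become voiceless after a vowel.

/-bo/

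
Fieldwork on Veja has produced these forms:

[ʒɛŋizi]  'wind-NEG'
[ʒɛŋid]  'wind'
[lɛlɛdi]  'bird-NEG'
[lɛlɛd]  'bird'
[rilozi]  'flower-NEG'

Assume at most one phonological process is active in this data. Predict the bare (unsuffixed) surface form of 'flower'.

[rilod]

In [ʒɛŋid] and [ʒɛŋizi] the final segment of 'wind' alternates: [d] ~ [z].
Compare 'bird', with invariant [d] in [lɛlɛd] and [lɛlɛdi]: an analysis with underlying /d/ and a rule producing [z] before the NEG suffix would wrongly predict alternation here too.
Therefore /z/ is basic and [d] is derived by word-final hardening (voiced fricatives become stops word-finally).
The one attested form of 'flower', [rilozi], shows underlying /riloz/. Applying the same rule word-finally gives [rilod].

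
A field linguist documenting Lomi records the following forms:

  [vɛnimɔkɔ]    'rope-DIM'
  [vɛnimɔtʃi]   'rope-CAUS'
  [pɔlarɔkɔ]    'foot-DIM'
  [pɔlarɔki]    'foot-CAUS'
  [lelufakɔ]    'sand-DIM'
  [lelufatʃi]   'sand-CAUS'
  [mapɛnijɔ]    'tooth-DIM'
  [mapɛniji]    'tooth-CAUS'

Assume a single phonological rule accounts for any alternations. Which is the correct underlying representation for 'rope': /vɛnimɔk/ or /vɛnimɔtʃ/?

/vɛnimɔtʃ/

The root 'rope' surfaces as [vɛnimɔkɔ] and [vɛnimɔtʃi], with a stem-final [k] ~ [tʃ] alternation.
Compare 'foot', with invariant [k] in [pɔlarɔkɔ] and [pɔlarɔki]: an analysis with underlying /k/ and a rule producing [tʃ] before the CAUS suffix would wrongly predict alternation here too.
Therefore /tʃ/ is basic and [k] is derived by depalatalization (palato-alveolar /tʃ/ becomes [k] when no front vowel follows).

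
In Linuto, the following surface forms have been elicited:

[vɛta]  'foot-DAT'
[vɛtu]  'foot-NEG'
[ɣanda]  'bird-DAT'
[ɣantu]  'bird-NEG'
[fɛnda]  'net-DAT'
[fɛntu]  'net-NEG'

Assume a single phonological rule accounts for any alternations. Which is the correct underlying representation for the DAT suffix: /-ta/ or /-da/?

/-da/

The DAT morpheme has two allomorphs, [-da] and [-ta].
The NEG suffix, which begins with [t], is invariant after every stem; so [t] is not altered by any rule here.
So the underlying form is /-da/, and voiced stops become voiceless after a vowel.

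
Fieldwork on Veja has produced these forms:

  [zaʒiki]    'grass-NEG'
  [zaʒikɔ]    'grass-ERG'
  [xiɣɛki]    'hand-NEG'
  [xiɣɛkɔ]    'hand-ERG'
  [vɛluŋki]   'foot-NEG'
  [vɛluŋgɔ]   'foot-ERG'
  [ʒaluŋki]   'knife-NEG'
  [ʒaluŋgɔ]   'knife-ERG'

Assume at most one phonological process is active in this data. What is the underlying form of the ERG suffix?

/-gɔ/

The ERG morpheme has two allomorphs, [-gɔ] and [-kɔ].
The NEG suffix, which begins with [k], is invariant after every stem; so [k] is not altered by any rule here.
The ERG suffix is therefore /-gɔ/ underlyingly, with post-vocalic devoicing: voiced stops become voiceless after a vowel.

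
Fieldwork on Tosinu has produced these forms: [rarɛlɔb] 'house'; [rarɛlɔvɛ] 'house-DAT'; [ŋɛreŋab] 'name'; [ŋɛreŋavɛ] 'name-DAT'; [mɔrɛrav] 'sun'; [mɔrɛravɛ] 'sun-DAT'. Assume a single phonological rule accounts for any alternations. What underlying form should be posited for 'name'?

/ŋɛreŋab/

In [ŋɛreŋab] and [ŋɛreŋavɛ] the final segment of 'name' alternates: [b] ~ [v].
If /v/ were underlying and a rule turned it into [b] in isolation, 'sun' would also alternate; but it has [v] in both [mɔrɛrav] and [mɔrɛravɛ].
The underlying segment must be /b/; voiced stops become fricatives between vowels, yielding [v] there.
So 'name' = /ŋɛreŋab/.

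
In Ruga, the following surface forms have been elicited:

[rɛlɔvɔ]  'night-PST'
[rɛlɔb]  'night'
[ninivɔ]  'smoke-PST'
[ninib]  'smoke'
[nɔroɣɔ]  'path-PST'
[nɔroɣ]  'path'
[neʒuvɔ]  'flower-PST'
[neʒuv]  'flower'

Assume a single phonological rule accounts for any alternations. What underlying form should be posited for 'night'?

In [rɛlɔvɔ] and [rɛlɔb] the final segment of 'night' alternates: [v] ~ [b].
Compare 'flower', with invariant [v] in [neʒuvɔ] and [neʒuv]: an analysis with underlying /v/ and a rule producing [b] in isolation would wrongly predict alternation here too.
The underlying segment must be /b/; voiced stops become fricatives between vowels, yielding [v] there.
The underlying form of 'night' is therefore /rɛlɔb/.

/rɛlɔb/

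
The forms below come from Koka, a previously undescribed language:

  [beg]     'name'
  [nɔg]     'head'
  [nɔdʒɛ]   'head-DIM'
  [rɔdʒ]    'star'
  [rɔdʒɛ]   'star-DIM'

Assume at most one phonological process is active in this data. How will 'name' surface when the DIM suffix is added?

[bedʒɛ]

'head' shows [g] ~ [dʒ] at the end of the stem ([nɔg] vs [nɔdʒɛ]).
The stem 'star' ([rɔdʒ], [rɔdʒɛ]) shows [dʒ] unchanged in both environments, so [dʒ] cannot be basic with [g] derived in isolation.
The alternation reflects palatalization before a front vowel: /g/ becomes palato-alveolar [dʒ] before a front vowel. /g/ is underlying.
From [beg] the stem 'name' is /beg/; before a front vowel this yields [bedʒɛ].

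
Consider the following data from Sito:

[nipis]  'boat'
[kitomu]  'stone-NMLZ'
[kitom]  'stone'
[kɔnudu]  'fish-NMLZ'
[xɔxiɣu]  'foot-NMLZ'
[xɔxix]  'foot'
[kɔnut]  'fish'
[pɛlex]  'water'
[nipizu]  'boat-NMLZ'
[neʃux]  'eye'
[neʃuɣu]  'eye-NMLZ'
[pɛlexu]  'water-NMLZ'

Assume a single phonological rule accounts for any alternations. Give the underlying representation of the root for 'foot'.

/xɔxiɣ/

The root 'foot' surfaces as [xɔxiɣu] and [xɔxix], with a stem-final [ɣ] ~ [x] alternation.
If /x/ were underlying and a rule turned it into [ɣ] before the NMLZ suffix, 'water' would also alternate; but it has [x] in both [pɛlexu] and [pɛlex].
Therefore /ɣ/ is basic and [x] is derived by word-final obstruent devoicing (voiced obstruents become voiceless word-finally).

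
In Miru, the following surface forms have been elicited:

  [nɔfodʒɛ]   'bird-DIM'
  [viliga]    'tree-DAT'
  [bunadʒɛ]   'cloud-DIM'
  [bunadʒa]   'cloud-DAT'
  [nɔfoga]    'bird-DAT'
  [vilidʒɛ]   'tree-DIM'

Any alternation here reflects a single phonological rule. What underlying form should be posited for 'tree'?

The root 'tree' surfaces as [vilidʒɛ] and [viliga], with a stem-final [dʒ] ~ [g] alternation.
Compare 'cloud', with invariant [dʒ] in [bunadʒɛ] and [bunadʒa]: an analysis with underlying /dʒ/ and a rule producing [g] before the DAT suffix would wrongly predict alternation here too.
Therefore /g/ is basic and [dʒ] is derived by palatalization before a front vowel (/g/ becomes palato-alveolar [dʒ] before a front vowel).

/vilig/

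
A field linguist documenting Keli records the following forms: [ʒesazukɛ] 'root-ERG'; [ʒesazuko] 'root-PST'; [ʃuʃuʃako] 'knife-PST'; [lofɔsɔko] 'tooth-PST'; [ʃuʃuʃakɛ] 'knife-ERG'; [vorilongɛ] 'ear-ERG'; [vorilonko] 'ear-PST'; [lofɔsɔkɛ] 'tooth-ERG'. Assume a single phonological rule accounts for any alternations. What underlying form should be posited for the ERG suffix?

/-gɛ/

The ERG morpheme has two allomorphs, [-gɛ] and [-kɛ].
By contrast the PST suffix keeps its initial [k] throughout — that segment must be underlying.
The ERG suffix is therefore /-gɛ/ underlyingly, with post-vocalic devoicing: voiced stops become voiceless after a vowel.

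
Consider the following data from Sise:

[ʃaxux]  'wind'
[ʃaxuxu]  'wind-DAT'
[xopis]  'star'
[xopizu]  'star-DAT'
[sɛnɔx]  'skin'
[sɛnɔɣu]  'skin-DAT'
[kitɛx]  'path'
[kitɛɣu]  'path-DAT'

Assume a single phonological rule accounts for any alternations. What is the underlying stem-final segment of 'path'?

In [kitɛx] and [kitɛɣu] the final segment of 'path' alternates: [x] ~ [ɣ].
If /x/ were underlying and a rule turned it into [ɣ] before the DAT suffix, 'wind' would also alternate; but it has [x] in both [ʃaxux] and [ʃaxuxu].
The alternation reflects word-final obstruent devoicing: voiced obstruents become voiceless word-finally. /ɣ/ is underlying.

/ɣ/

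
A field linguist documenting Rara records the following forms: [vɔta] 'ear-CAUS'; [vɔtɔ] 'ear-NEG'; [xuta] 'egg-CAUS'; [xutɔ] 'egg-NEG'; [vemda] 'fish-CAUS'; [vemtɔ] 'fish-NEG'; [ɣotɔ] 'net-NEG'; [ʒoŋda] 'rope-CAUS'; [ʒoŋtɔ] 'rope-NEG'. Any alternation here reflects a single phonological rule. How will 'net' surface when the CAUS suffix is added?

The CAUS morpheme has two allomorphs, [-da] and [-ta].
The NEG suffix, which begins with [t], is invariant after every stem; so [t] is not altered by any rule here.
So the underlying form is /-da/, and voiced stops become voiceless after a vowel.
After 'net', which ends in a vowel, the suffix surfaces as [-ta], giving [ɣota].

[ɣota]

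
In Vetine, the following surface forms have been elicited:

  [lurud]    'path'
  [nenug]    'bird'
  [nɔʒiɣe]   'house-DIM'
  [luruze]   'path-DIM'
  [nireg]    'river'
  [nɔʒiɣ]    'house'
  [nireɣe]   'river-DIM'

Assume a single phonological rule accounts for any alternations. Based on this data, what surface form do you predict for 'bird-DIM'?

'river' shows [ɣ] ~ [g] at the end of the stem ([nireɣe] vs [nireg]).
The stem 'house' ([nɔʒiɣe], [nɔʒiɣ]) shows [ɣ] unchanged in both environments, so [ɣ] cannot be basic with [g] derived in isolation.
The alternation reflects intervocalic spirantization: voiced stops become fricatives between vowels. /g/ is underlying.
From [nenug] the stem 'bird' is /nenug/; between vowels this yields [nenuɣe].

[nenuɣe]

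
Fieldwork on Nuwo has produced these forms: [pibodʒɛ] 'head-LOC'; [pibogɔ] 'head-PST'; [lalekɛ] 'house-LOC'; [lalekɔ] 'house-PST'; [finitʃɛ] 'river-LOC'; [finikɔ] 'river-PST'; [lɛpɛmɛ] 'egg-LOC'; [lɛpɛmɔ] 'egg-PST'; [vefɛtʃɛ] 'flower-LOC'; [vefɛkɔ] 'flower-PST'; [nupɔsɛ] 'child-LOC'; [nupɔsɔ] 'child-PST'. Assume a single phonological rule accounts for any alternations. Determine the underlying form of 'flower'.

/vefɛtʃ/

The root 'flower' surfaces as [vefɛtʃɛ] and [vefɛkɔ], with a stem-final [tʃ] ~ [k] alternation.
Compare 'house', with invariant [k] in [lalekɛ] and [lalekɔ]: an analysis with underlying /k/ and a rule producing [tʃ] before the LOC suffix would wrongly predict alternation here too.
So /tʃ/ is underlying, and a rule of depalatalization — palato-alveolar /tʃ/ and /dʒ/ become [k] and [g] when no front vowel follows — gives [k].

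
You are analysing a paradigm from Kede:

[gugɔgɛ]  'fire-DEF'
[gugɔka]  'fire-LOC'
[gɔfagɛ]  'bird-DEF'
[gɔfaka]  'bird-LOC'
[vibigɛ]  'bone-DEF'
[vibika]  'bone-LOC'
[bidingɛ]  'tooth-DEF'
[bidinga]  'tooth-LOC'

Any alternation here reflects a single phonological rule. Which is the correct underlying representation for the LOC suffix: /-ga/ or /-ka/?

/-ka/

The LOC suffix surfaces as [-ga] and [-ka], depending on the final segment of the stem.
By contrast the DEF suffix keeps its initial [g] throughout — that segment must be underlying.
The LOC suffix is therefore /-ka/ underlyingly, with post-nasal voicing: voiceless stops become voiced after a nasal.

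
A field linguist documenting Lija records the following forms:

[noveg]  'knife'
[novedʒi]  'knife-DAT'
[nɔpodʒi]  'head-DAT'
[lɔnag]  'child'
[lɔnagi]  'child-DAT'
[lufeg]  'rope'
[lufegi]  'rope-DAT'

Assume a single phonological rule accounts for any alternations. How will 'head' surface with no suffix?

[nɔpog]

In [noveg] and [novedʒi] the final segment of 'knife' alternates: [g] ~ [dʒ].
The stem 'rope' ([lufeg], [lufegi]) shows [g] unchanged in both environments, so [g] cannot be basic with [dʒ] derived before the DAT suffix.
So /dʒ/ is underlying, and a rule of depalatalization — palato-alveolar /dʒ/ becomes [g] when no front vowel follows — gives [g].
From [nɔpodʒi] the stem 'head' is /nɔpodʒ/; when no front vowel follows this yields [nɔpog].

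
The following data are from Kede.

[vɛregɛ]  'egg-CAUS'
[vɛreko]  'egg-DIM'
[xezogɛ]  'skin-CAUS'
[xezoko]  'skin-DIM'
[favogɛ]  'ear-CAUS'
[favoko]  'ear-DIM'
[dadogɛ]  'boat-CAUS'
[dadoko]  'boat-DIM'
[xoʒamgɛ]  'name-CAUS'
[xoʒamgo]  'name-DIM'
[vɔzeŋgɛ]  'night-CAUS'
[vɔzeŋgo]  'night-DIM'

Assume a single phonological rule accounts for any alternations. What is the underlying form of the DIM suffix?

/-ko/

The DIM morpheme has two allomorphs, [-go] and [-ko].
The CAUS suffix, which begins with [g], is invariant after every stem; so [g] is not altered by any rule here.
The DIM suffix is therefore /-ko/ underlyingly, with post-nasal voicing: voiceless stops become voiced after a nasal.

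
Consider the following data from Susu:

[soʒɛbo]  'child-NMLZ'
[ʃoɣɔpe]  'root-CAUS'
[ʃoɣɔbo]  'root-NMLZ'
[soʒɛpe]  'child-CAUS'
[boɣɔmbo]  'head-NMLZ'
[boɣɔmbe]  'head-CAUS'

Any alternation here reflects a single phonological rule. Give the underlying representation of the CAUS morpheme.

/-pe/

The CAUS suffix surfaces as [-be] and [-pe], depending on the final segment of the stem.
By contrast the NMLZ suffix keeps its initial [b] throughout — that segment must be underlying.
The CAUS suffix is therefore /-pe/ underlyingly, with post-nasal voicing: voiceless stops become voiced after a nasal.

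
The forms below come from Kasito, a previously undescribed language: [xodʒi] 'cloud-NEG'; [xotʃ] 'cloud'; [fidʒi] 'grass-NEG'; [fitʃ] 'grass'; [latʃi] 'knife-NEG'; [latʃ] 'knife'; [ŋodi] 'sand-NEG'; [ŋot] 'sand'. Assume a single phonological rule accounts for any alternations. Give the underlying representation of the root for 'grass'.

The root 'grass' surfaces as [fidʒi] and [fitʃ], with a stem-final [dʒ] ~ [tʃ] alternation.
But 'knife' keeps [tʃ] in both environments ([latʃi], [latʃ]), so there is no rule changing /tʃ/ to [dʒ] before the NEG suffix.
So /dʒ/ is underlying, and a rule of word-final obstruent devoicing — voiced obstruents become voiceless word-finally — gives [tʃ].
So 'grass' = /fidʒ/.

/fidʒ/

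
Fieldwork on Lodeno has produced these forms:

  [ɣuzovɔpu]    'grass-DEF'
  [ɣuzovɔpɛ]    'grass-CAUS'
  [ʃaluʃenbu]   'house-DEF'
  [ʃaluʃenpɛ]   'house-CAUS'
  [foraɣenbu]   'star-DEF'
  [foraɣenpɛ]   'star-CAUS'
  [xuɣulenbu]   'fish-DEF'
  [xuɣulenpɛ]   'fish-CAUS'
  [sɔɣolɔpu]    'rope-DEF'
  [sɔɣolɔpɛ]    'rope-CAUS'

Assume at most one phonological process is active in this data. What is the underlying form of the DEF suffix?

The DEF suffix surfaces as [-bu] and [-pu], depending on the final segment of the stem.
The CAUS suffix, which begins with [p], is invariant after every stem; so [p] is not altered by any rule here.
The DEF suffix is therefore /-bu/ underlyingly, with post-vocalic devoicing: voiced stops become voiceless after a vowel.

/-bu/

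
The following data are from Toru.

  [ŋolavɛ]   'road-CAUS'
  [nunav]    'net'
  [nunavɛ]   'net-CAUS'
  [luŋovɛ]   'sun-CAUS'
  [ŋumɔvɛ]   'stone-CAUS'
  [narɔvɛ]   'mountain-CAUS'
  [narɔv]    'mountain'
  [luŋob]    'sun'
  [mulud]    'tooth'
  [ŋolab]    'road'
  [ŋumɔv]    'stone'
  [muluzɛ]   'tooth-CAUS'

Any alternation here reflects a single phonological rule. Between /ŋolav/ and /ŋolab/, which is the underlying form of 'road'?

/ŋolab/

The root 'road' surfaces as [ŋolab] and [ŋolavɛ], with a stem-final [b] ~ [v] alternation.
The stem 'stone' ([ŋumɔv], [ŋumɔvɛ]) shows [v] unchanged in both environments, so [v] cannot be basic with [b] derived in isolation.
The alternation reflects intervocalic spirantization: voiced stops become fricatives between vowels. /b/ is underlying.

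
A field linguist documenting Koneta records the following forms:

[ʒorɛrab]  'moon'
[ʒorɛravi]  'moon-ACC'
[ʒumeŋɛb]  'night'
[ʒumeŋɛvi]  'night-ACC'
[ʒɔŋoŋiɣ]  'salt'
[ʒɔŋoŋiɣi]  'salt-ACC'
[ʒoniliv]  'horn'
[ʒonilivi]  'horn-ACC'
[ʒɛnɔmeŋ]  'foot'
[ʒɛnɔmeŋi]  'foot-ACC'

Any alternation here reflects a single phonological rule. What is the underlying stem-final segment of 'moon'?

The root 'moon' surfaces as [ʒorɛrab] and [ʒorɛravi], with a stem-final [b] ~ [v] alternation.
The stem 'horn' ([ʒoniliv], [ʒonilivi]) shows [v] unchanged in both environments, so [v] cannot be basic with [b] derived in isolation.
Therefore /b/ is basic and [v] is derived by intervocalic spirantization (voiced stops become fricatives between vowels).

/b/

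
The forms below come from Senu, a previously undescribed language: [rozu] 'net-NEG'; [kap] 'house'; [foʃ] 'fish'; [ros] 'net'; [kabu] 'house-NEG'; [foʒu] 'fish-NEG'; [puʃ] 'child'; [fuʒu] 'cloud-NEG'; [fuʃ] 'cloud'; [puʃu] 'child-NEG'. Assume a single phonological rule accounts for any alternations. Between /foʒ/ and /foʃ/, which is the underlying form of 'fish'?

/foʒ/

In [foʃ] and [foʒu] the final segment of 'fish' alternates: [ʃ] ~ [ʒ].
Compare 'child', with invariant [ʃ] in [puʃ] and [puʃu]: an analysis with underlying /ʃ/ and a rule producing [ʒ] before the NEG suffix would wrongly predict alternation here too.
The underlying segment must be /ʒ/; voiced obstruents become voiceless word-finally, yielding [ʃ] there.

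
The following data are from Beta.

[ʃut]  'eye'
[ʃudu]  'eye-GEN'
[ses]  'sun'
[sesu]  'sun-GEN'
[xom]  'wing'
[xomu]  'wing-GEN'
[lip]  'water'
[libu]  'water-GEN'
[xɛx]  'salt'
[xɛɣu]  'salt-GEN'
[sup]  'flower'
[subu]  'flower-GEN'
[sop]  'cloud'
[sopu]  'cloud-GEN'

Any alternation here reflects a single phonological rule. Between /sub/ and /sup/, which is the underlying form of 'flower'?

In [sup] and [subu] the final segment of 'flower' alternates: [p] ~ [b].
But 'cloud' keeps [p] in both environments ([sop], [sopu]), so there is no rule changing /p/ to [b] before the GEN suffix.
Therefore /b/ is basic and [p] is derived by word-final obstruent devoicing (voiced obstruents become voiceless word-finally).

/sub/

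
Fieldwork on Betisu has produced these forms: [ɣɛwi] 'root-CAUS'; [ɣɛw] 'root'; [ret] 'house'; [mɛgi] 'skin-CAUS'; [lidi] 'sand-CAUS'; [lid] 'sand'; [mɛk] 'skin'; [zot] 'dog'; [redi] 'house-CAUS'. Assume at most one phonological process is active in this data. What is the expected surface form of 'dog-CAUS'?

In [ret] and [redi] the final segment of 'house' alternates: [t] ~ [d].
Compare 'sand', with invariant [d] in [lid] and [lidi]: an analysis with underlying /d/ and a rule producing [t] in isolation would wrongly predict alternation here too.
The alternation reflects intervocalic voicing: voiceless stops become voiced between vowels. /t/ is underlying.
The one attested form of 'dog', [zot], shows underlying /zot/. Applying the same rule between vowels gives [zodi].

[zodi]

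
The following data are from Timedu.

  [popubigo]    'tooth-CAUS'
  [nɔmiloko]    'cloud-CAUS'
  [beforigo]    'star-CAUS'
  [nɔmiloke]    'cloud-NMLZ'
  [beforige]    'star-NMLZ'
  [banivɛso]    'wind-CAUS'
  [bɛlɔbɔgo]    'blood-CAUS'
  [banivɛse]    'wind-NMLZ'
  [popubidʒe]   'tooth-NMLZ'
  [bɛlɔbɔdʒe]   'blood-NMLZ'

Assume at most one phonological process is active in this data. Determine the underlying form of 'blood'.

In [bɛlɔbɔdʒe] and [bɛlɔbɔgo] the final segment of 'blood' alternates: [dʒ] ~ [g].
If /g/ were underlying and a rule turned it into [dʒ] before the NMLZ suffix, 'star' would also alternate; but it has [g] in both [beforige] and [beforigo].
So /dʒ/ is underlying, and a rule of depalatalization — palato-alveolar /dʒ/ becomes [g] when no front vowel follows — gives [g].

/bɛlɔbɔdʒ/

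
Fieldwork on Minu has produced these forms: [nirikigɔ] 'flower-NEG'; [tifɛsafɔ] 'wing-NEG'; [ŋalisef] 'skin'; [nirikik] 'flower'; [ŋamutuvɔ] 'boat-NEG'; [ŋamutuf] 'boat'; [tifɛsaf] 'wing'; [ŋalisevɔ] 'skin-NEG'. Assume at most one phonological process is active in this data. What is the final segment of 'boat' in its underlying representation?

/v/

The stem for 'boat' ends in [f] in [ŋamutuf] but [v] in [ŋamutuvɔ].
Compare 'wing', with invariant [f] in [tifɛsaf] and [tifɛsafɔ]: an analysis with underlying /f/ and a rule producing [v] before the NEG suffix would wrongly predict alternation here too.
The underlying segment must be /v/; voiced obstruents become voiceless word-finally, yielding [f] there.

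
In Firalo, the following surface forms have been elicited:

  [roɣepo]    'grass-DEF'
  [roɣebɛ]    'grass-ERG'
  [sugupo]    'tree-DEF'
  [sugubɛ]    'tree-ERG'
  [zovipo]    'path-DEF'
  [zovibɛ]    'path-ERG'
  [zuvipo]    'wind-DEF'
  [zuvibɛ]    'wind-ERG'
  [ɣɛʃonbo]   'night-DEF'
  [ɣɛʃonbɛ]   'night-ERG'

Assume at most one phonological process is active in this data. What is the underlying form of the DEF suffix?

The DEF suffix surfaces as [-bo] and [-po], depending on the final segment of the stem.
By contrast the ERG suffix keeps its initial [b] throughout — that segment must be underlying.
The DEF suffix is therefore /-po/ underlyingly, with post-nasal voicing: voiceless stops become voiced after a nasal.

/-po/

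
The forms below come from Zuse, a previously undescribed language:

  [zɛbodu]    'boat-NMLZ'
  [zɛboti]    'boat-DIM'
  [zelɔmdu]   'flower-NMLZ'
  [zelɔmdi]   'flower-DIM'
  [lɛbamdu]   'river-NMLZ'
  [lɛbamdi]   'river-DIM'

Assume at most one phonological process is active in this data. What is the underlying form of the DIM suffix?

/-ti/

The DIM morpheme has two allomorphs, [-di] and [-ti].
The NMLZ suffix, which begins with [d], is invariant after every stem; so [d] is not altered by any rule here.
So the underlying form is /-ti/, and voiceless stops become voiced after a nasal.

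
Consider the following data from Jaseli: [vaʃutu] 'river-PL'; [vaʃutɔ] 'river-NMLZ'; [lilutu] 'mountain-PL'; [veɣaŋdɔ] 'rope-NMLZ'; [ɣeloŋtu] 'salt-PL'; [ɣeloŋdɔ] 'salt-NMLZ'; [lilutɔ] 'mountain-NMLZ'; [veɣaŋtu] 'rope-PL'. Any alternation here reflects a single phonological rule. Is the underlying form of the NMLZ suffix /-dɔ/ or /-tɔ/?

/-dɔ/

The NMLZ morpheme has two allomorphs, [-dɔ] and [-tɔ].
The PL suffix, which begins with [t], is invariant after every stem; so [t] is not altered by any rule here.
So the underlying form is /-dɔ/, and voiced stops become voiceless after a vowel.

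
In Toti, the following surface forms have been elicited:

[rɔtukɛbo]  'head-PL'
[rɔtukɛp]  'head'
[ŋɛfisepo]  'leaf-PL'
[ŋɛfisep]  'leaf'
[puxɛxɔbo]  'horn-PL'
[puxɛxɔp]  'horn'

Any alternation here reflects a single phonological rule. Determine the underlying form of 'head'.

In [rɔtukɛbo] and [rɔtukɛp] the final segment of 'head' alternates: [b] ~ [p].
If /p/ were underlying and a rule turned it into [b] before the PL suffix, 'leaf' would also alternate; but it has [p] in both [ŋɛfisepo] and [ŋɛfisep].
Therefore /b/ is basic and [p] is derived by word-final obstruent devoicing (voiced obstruents become voiceless word-finally).

/rɔtukɛb/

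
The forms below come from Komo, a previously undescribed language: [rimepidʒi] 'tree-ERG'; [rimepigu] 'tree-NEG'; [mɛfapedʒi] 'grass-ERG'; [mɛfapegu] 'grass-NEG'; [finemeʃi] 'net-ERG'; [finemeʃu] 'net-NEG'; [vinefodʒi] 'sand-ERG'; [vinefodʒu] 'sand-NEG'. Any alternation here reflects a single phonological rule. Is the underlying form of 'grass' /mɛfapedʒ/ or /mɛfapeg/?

/mɛfapeg/

'grass' shows [dʒ] ~ [g] at the end of the stem ([mɛfapedʒi] vs [mɛfapegu]).
If /dʒ/ were underlying and a rule turned it into [g] before the NEG suffix, 'sand' would also alternate; but it has [dʒ] in both [vinefodʒi] and [vinefodʒu].
The underlying segment must be /g/; /g/ becomes palato-alveolar [dʒ] before a front vowel, yielding [dʒ] there.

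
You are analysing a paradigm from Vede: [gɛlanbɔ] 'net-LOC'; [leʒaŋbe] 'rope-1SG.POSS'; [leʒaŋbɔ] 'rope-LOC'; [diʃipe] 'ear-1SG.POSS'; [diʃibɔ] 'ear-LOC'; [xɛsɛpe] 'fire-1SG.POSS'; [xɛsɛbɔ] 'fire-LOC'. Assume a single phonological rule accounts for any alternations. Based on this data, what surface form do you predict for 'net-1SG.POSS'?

The 1SG.POSS suffix surfaces as [-be] and [-pe], depending on the final segment of the stem.
By contrast the LOC suffix keeps its initial [b] throughout — that segment must be underlying.
The 1SG.POSS suffix is therefore /-pe/ underlyingly, with post-nasal voicing: voiceless stops become voiced after a nasal.
After 'net', which ends in a nasal, the suffix surfaces as [-be], giving [gɛlanbe].

[gɛlanbe]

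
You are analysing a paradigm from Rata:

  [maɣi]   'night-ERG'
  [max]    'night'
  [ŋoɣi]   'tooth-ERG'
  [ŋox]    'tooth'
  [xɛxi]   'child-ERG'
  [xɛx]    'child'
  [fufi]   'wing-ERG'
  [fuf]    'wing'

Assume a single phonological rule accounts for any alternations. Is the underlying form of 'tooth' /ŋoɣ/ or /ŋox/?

'tooth' shows [ɣ] ~ [x] at the end of the stem ([ŋoɣi] vs [ŋox]).
Compare 'child', with invariant [x] in [xɛxi] and [xɛx]: an analysis with underlying /x/ and a rule producing [ɣ] before the ERG suffix would wrongly predict alternation here too.
Therefore /ɣ/ is basic and [x] is derived by word-final obstruent devoicing (voiced obstruents become voiceless word-finally).

/ŋoɣ/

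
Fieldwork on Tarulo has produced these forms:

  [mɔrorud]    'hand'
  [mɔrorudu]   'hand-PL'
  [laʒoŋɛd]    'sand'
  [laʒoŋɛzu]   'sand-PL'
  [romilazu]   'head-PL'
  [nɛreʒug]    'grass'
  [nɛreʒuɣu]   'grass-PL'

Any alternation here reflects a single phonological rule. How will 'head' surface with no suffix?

'sand' shows [d] ~ [z] at the end of the stem ([laʒoŋɛd] vs [laʒoŋɛzu]).
Compare 'hand', with invariant [d] in [mɔrorud] and [mɔrorudu]: an analysis with underlying /d/ and a rule producing [z] before the PL suffix would wrongly predict alternation here too.
The underlying segment must be /z/; voiced fricatives become stops word-finally, yielding [d] there.
The one attested form of 'head', [romilazu], shows underlying /romilaz/. Applying the same rule word-finally gives [romilad].

[romilad]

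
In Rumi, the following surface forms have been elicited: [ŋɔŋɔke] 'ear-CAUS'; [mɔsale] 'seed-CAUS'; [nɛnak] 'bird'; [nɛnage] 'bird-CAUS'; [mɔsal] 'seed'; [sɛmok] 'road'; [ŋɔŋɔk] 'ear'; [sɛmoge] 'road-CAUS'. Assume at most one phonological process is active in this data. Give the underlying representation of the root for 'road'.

/sɛmog/

In [sɛmoge] and [sɛmok] the final segment of 'road' alternates: [g] ~ [k].
Compare 'ear', with invariant [k] in [ŋɔŋɔke] and [ŋɔŋɔk]: an analysis with underlying /k/ and a rule producing [g] before the CAUS suffix would wrongly predict alternation here too.
The underlying segment must be /g/; voiced obstruents become voiceless word-finally, yielding [k] there.
The underlying form of 'road' is therefore /sɛmog/.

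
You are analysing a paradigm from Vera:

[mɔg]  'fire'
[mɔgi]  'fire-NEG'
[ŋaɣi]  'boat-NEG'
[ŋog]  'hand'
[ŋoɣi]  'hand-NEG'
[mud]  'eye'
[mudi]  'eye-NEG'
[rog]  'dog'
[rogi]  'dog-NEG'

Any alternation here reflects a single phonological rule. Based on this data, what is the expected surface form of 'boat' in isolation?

The stem for 'hand' ends in [g] in [ŋog] but [ɣ] in [ŋoɣi].
Compare 'dog', with invariant [g] in [rog] and [rogi]: an analysis with underlying /g/ and a rule producing [ɣ] before the NEG suffix would wrongly predict alternation here too.
The alternation reflects word-final hardening: voiced fricatives become stops word-finally. /ɣ/ is underlying.
From [ŋaɣi] the stem 'boat' is /ŋaɣ/; word-finally this yields [ŋag].

[ŋag]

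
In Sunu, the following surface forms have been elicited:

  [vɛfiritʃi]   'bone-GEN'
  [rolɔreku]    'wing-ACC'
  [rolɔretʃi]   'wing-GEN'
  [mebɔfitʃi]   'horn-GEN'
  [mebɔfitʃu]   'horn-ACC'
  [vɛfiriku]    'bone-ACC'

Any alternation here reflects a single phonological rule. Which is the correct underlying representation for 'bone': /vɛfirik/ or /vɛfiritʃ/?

In [vɛfiritʃi] and [vɛfiriku] the final segment of 'bone' alternates: [tʃ] ~ [k].
But 'horn' keeps [tʃ] in both environments ([mebɔfitʃi], [mebɔfitʃu]), so there is no rule changing /tʃ/ to [k] before the ACC suffix.
The underlying segment must be /k/; /k/ becomes palato-alveolar [tʃ] before a front vowel, yielding [tʃ] there.

/vɛfirik/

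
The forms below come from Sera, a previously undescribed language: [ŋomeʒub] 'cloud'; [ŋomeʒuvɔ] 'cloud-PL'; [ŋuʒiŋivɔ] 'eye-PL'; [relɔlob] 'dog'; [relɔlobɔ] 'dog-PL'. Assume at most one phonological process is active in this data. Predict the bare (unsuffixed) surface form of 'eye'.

[ŋuʒiŋib]

In [ŋomeʒub] and [ŋomeʒuvɔ] the final segment of 'cloud' alternates: [b] ~ [v].
If /b/ were underlying and a rule turned it into [v] before the PL suffix, 'dog' would also alternate; but it has [b] in both [relɔlob] and [relɔlobɔ].
The underlying segment must be /v/; voiced fricatives become stops word-finally, yielding [b] there.
From [ŋuʒiŋivɔ] the stem 'eye' is /ŋuʒiŋiv/; word-finally this yields [ŋuʒiŋib].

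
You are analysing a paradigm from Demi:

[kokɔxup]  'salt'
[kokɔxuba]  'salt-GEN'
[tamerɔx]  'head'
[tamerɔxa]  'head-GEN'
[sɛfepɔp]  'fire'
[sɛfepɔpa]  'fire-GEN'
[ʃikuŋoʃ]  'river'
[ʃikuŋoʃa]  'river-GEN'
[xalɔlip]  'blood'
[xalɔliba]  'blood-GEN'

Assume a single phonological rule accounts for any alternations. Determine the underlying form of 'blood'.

The stem for 'blood' ends in [p] in [xalɔlip] but [b] in [xalɔliba].
If /p/ were underlying and a rule turned it into [b] before the GEN suffix, 'fire' would also alternate; but it has [p] in both [sɛfepɔp] and [sɛfepɔpa].
The alternation reflects word-final obstruent devoicing: voiced obstruents become voiceless word-finally. /b/ is underlying.

/xalɔlib/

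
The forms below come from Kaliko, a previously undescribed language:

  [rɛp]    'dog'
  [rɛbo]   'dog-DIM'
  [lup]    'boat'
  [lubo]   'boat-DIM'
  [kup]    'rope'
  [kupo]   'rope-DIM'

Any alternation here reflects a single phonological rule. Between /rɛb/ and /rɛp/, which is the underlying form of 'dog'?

The stem for 'dog' ends in [p] in [rɛp] but [b] in [rɛbo].
But 'rope' keeps [p] in both environments ([kup], [kupo]), so there is no rule changing /p/ to [b] before the DIM suffix.
So /b/ is underlying, and a rule of word-final obstruent devoicing — voiced obstruents become voiceless word-finally — gives [p].

/rɛb/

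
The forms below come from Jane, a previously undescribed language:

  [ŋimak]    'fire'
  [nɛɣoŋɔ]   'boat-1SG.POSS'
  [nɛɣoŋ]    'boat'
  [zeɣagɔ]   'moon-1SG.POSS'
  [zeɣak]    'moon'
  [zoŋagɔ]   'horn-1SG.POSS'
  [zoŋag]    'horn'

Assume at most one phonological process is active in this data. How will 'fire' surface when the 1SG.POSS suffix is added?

In [zeɣagɔ] and [zeɣak] the final segment of 'moon' alternates: [g] ~ [k].
But 'horn' keeps [g] in both environments ([zoŋagɔ], [zoŋag]), so there is no rule changing /g/ to [k] in isolation.
Therefore /k/ is basic and [g] is derived by intervocalic voicing (voiceless stops become voiced between vowels).
The one attested form of 'fire', [ŋimak], shows underlying /ŋimak/. Applying the same rule between vowels gives [ŋimagɔ].

[ŋimagɔ]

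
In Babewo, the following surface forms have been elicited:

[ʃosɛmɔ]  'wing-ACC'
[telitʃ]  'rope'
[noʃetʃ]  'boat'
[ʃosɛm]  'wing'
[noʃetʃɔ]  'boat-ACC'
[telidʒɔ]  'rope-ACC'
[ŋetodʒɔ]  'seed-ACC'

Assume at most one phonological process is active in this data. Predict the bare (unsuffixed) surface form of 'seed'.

'rope' shows [tʃ] ~ [dʒ] at the end of the stem ([telitʃ] vs [telidʒɔ]).
But 'boat' keeps [tʃ] in both environments ([noʃetʃ], [noʃetʃɔ]), so there is no rule changing /tʃ/ to [dʒ] before the ACC suffix.
The underlying segment must be /dʒ/; voiced obstruents become voiceless word-finally, yielding [tʃ] there.
From [ŋetodʒɔ] the stem 'seed' is /ŋetodʒ/; word-finally this yields [ŋetotʃ].

[ŋetotʃ]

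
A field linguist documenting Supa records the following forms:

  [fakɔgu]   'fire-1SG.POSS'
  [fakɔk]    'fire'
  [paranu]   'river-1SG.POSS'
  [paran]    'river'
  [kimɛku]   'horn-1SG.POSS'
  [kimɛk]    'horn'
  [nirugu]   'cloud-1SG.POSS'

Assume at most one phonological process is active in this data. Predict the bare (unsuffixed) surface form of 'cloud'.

'fire' shows [g] ~ [k] at the end of the stem ([fakɔgu] vs [fakɔk]).
The stem 'horn' ([kimɛku], [kimɛk]) shows [k] unchanged in both environments, so [k] cannot be basic with [g] derived before the 1SG.POSS suffix.
The alternation reflects word-final obstruent devoicing: voiced obstruents become voiceless word-finally. /g/ is underlying.
The one attested form of 'cloud', [nirugu], shows underlying /nirug/. Applying the same rule word-finally gives [niruk].

[niruk]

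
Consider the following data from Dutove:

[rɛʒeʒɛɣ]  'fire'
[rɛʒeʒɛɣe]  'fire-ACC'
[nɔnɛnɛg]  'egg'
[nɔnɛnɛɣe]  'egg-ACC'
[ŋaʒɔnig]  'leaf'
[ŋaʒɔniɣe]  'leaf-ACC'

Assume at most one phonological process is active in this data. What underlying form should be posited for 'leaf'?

/ŋaʒɔnig/

The stem for 'leaf' ends in [g] in [ŋaʒɔnig] but [ɣ] in [ŋaʒɔniɣe].
But 'fire' keeps [ɣ] in both environments ([rɛʒeʒɛɣ], [rɛʒeʒɛɣe]), so there is no rule changing /ɣ/ to [g] in isolation.
The underlying segment must be /g/; voiced stops become fricatives between vowels, yielding [ɣ] there.
The underlying form of 'leaf' is therefore /ŋaʒɔnig/.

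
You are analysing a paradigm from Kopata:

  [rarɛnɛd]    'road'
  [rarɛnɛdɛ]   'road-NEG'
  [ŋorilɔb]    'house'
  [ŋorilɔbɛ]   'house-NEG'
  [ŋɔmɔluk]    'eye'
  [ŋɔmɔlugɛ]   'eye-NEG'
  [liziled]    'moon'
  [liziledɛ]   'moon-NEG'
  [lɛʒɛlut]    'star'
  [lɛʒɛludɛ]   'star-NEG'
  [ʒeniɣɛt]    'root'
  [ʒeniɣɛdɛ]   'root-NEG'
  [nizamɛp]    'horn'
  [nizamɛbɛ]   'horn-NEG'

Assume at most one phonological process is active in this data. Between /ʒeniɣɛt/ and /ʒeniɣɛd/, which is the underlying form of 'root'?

'root' shows [t] ~ [d] at the end of the stem ([ʒeniɣɛt] vs [ʒeniɣɛdɛ]).
Compare 'road', with invariant [d] in [rarɛnɛd] and [rarɛnɛdɛ]: an analysis with underlying /d/ and a rule producing [t] in isolation would wrongly predict alternation here too.
The underlying segment must be /t/; voiceless stops become voiced between vowels, yielding [d] there.

/ʒeniɣɛt/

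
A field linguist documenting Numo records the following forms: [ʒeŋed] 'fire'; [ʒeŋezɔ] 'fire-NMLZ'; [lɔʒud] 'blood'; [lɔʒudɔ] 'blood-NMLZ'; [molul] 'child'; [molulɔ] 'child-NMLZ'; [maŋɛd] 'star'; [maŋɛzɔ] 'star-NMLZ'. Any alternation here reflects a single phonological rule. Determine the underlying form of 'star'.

'star' shows [d] ~ [z] at the end of the stem ([maŋɛd] vs [maŋɛzɔ]).
If /d/ were underlying and a rule turned it into [z] before the NMLZ suffix, 'blood' would also alternate; but it has [d] in both [lɔʒud] and [lɔʒudɔ].
The alternation reflects word-final hardening: voiced fricatives become stops word-finally. /z/ is underlying.

/maŋɛz/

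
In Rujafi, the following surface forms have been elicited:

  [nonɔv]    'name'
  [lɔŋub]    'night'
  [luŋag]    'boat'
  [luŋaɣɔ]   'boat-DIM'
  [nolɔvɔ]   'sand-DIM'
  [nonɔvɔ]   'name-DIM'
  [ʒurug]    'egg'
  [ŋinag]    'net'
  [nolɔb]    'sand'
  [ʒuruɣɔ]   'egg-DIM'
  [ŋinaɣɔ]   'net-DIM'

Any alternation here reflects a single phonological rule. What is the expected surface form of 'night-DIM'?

[lɔŋuvɔ]

'sand' shows [b] ~ [v] at the end of the stem ([nolɔb] vs [nolɔvɔ]).
The stem 'name' ([nonɔv], [nonɔvɔ]) shows [v] unchanged in both environments, so [v] cannot be basic with [b] derived in isolation.
Therefore /b/ is basic and [v] is derived by intervocalic spirantization (voiced stops become fricatives between vowels).
From [lɔŋub] the stem 'night' is /lɔŋub/; between vowels this yields [lɔŋuvɔ].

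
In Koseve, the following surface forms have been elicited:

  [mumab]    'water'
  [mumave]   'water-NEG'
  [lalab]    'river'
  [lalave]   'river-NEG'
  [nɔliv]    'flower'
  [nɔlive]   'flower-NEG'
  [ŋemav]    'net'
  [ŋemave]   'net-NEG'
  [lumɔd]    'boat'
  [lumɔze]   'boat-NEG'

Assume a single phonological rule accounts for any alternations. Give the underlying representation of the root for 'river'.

/lalab/

The root 'river' surfaces as [lalab] and [lalave], with a stem-final [b] ~ [v] alternation.
But 'net' keeps [v] in both environments ([ŋemav], [ŋemave]), so there is no rule changing /v/ to [b] in isolation.
So /b/ is underlying, and a rule of intervocalic spirantization — voiced stops become fricatives between vowels — gives [v].
So 'river' = /lalab/.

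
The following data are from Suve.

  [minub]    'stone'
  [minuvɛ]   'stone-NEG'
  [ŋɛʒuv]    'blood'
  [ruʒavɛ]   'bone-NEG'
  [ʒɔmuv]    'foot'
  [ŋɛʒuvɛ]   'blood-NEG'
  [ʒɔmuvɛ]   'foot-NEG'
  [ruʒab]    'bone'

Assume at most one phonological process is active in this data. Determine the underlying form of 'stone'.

/minub/

'stone' shows [v] ~ [b] at the end of the stem ([minuvɛ] vs [minub]).
The stem 'foot' ([ʒɔmuvɛ], [ʒɔmuv]) shows [v] unchanged in both environments, so [v] cannot be basic with [b] derived in isolation.
Therefore /b/ is basic and [v] is derived by intervocalic spirantization (voiced stops become fricatives between vowels).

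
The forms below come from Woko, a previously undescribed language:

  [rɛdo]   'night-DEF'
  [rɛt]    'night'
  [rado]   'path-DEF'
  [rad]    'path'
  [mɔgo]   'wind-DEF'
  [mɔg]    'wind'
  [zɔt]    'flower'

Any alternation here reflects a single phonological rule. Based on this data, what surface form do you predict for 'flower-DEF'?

[zɔdo]

The stem for 'night' ends in [d] in [rɛdo] but [t] in [rɛt].
Compare 'path', with invariant [d] in [rado] and [rad]: an analysis with underlying /d/ and a rule producing [t] in isolation would wrongly predict alternation here too.
Therefore /t/ is basic and [d] is derived by intervocalic voicing (voiceless stops become voiced between vowels).
The one attested form of 'flower', [zɔt], shows underlying /zɔt/. Applying the same rule between vowels gives [zɔdo].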